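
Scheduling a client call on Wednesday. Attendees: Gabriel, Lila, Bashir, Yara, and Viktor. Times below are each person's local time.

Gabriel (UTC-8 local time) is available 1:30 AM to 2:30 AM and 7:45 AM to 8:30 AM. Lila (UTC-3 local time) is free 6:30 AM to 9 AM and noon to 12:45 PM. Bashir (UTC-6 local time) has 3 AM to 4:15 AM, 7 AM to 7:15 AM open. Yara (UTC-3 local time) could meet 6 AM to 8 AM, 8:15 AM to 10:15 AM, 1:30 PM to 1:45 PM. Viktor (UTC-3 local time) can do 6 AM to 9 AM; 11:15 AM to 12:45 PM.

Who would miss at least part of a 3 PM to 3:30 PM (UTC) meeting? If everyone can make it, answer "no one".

Bashir, Gabriel, Yara

Gabriel in UTC: 09:30-10:30, 15:45-16:30 (add 8h to convert from UTC-8).
Lila in UTC: 09:30-12:00, 15:00-15:45 (add 3h to convert from UTC-3).
Bashir in UTC: 09:00-10:15, 13:00-13:15 (add 6h to convert from UTC-6).
Yara in UTC: 09:00-11:00, 11:15-13:15, 16:30-16:45 (add 3h to convert from UTC-3).
Viktor in UTC: 09:00-12:00, 14:15-15:45 (add 3h to convert from UTC-3).
Gabriel: not fully free for 15:00-15:30. Lila: free for 15:00-15:30. Bashir: not fully free for 15:00-15:30. Yara: not fully free for 15:00-15:30. Viktor: free for 15:00-15:30.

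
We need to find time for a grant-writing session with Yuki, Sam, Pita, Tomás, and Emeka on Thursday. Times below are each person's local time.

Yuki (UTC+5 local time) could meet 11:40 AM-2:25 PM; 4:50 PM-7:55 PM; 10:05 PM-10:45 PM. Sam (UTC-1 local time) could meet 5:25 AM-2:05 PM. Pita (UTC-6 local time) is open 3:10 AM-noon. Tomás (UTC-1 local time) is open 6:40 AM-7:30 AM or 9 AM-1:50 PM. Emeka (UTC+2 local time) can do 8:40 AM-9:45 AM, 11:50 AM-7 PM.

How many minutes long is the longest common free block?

Yuki in UTC: 06:40-09:25, 11:50-14:55, 17:05-17:45 (subtract 5h to convert from UTC+5).
Sam in UTC: 06:25-15:05 (add 1h to convert from UTC-1).
Pita in UTC: 09:10-18:00 (add 6h to convert from UTC-6).
Tomás in UTC: 07:40-08:30, 10:00-14:50 (add 1h to convert from UTC-1).
Emeka in UTC: 06:40-07:45, 09:50-17:00 (subtract 2h to convert from UTC+2).
Yuki ∩ Sam: 06:40-09:25, 11:50-14:55.
Yuki ∩ Sam ∩ Pita: 09:10-09:25, 11:50-14:55.
Yuki ∩ Sam ∩ Pita ∩ Tomás: 11:50-14:50.
Yuki ∩ Sam ∩ Pita ∩ Tomás ∩ Emeka: 11:50-14:50.
The longest is 11:50-14:50 at 180 minutes.

180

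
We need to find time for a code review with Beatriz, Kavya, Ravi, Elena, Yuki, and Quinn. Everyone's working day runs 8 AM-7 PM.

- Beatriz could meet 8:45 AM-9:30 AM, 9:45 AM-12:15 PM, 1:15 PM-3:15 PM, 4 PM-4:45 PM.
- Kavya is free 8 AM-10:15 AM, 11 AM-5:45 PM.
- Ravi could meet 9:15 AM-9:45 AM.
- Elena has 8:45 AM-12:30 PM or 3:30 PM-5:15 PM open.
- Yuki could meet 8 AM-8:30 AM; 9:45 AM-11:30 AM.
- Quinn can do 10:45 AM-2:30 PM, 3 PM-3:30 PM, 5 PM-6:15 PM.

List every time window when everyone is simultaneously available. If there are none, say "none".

Beatriz ∩ Kavya: 08:45-09:30, 09:45-10:15, 11:00-12:15, 13:15-15:15, 16:00-16:45.
Beatriz ∩ Kavya ∩ Ravi: 09:15-09:30.
Beatriz ∩ Kavya ∩ Ravi ∩ Elena: 09:15-09:30.
Beatriz ∩ Kavya ∩ Ravi ∩ Elena ∩ Yuki: ∅.
Beatriz ∩ Kavya ∩ Ravi ∩ Elena ∩ Yuki ∩ Quinn: ∅.
There is no time when everyone is free.

none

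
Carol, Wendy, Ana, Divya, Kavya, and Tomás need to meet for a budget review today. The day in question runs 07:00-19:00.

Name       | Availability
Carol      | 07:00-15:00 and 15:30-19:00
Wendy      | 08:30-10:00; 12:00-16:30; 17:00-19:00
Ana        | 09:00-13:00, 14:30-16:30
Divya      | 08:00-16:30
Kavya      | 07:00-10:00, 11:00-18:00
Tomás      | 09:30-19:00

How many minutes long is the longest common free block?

Carol ∩ Wendy: 08:30-10:00, 12:00-15:00, 15:30-16:30, 17:00-19:00.
Carol ∩ Wendy ∩ Ana: 09:00-10:00, 12:00-13:00, 14:30-15:00, 15:30-16:30.
Carol ∩ Wendy ∩ Ana ∩ Divya: 09:00-10:00, 12:00-13:00, 14:30-15:00, 15:30-16:30.
Carol ∩ Wendy ∩ Ana ∩ Divya ∩ Kavya: 09:00-10:00, 12:00-13:00, 14:30-15:00, 15:30-16:30.
Carol ∩ Wendy ∩ Ana ∩ Divya ∩ Kavya ∩ Tomás: 09:30-10:00, 12:00-13:00, 14:30-15:00, 15:30-16:30.
The longest is 12:00-13:00 at 60 minutes.

60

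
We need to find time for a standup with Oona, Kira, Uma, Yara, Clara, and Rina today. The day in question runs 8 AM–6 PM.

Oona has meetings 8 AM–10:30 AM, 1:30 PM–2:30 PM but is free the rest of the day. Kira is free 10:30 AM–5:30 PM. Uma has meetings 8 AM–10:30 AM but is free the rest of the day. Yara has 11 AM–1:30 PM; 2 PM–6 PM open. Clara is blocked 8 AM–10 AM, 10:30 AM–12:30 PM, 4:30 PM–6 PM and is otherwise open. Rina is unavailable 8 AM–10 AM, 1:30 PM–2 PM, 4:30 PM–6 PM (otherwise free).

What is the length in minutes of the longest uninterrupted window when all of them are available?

Oona free: 10:30-13:30, 14:30-18:00 (invert busy blocks within the working day).
Kira free: 10:30-17:30.
Uma free: 10:30-18:00 (invert busy blocks within the working day).
Yara free: 11:00-13:30, 14:00-18:00.
Clara free: 10:00-10:30, 12:30-16:30 (invert busy blocks within the working day).
Rina free: 10:00-13:30, 14:00-16:30 (invert busy blocks within the working day).
Oona ∩ Kira: 10:30-13:30, 14:30-17:30.
Oona ∩ Kira ∩ Uma: 10:30-13:30, 14:30-17:30.
Oona ∩ Kira ∩ Uma ∩ Yara: 11:00-13:30, 14:30-17:30.
Oona ∩ Kira ∩ Uma ∩ Yara ∩ Clara: 12:30-13:30, 14:30-16:30.
Oona ∩ Kira ∩ Uma ∩ Yara ∩ Clara ∩ Rina: 12:30-13:30, 14:30-16:30.
Those are the intersection windows.
The longest is 14:30-16:30 at 120 minutes.

120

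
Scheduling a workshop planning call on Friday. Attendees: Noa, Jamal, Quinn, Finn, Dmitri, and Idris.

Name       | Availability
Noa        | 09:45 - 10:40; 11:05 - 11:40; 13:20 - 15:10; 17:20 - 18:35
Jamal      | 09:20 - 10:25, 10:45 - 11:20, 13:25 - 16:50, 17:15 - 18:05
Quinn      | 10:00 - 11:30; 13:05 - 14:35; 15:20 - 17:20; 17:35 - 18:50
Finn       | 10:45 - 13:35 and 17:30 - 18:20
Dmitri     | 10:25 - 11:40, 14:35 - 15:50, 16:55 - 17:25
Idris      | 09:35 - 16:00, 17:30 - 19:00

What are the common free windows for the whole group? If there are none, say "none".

Noa ∩ Jamal: 09:45-10:25, 11:05-11:20, 13:25-15:10, 17:20-18:05.
Noa ∩ Jamal ∩ Quinn: 10:00-10:25, 11:05-11:20, 13:25-14:35, 17:35-18:05.
Noa ∩ Jamal ∩ Quinn ∩ Finn: 11:05-11:20, 13:25-13:35, 17:35-18:05.
Noa ∩ Jamal ∩ Quinn ∩ Finn ∩ Dmitri: 11:05-11:20.
Noa ∩ Jamal ∩ Quinn ∩ Finn ∩ Dmitri ∩ Idris: 11:05-11:20.

11:05-11:20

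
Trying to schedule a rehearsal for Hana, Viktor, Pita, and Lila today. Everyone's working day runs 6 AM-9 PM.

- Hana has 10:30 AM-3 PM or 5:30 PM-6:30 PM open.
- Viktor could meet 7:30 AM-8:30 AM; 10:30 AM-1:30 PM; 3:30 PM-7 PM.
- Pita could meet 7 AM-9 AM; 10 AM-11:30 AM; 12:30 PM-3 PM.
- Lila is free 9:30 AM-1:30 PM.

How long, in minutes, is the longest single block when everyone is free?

Hana ∩ Viktor: 10:30-13:30, 17:30-18:30.
Hana ∩ Viktor ∩ Pita: 10:30-11:30, 12:30-13:30.
Hana ∩ Viktor ∩ Pita ∩ Lila: 10:30-11:30, 12:30-13:30.
So the common availability across everyone is 10:30-11:30, 12:30-13:30.
The longest is 10:30-11:30 at 60 minutes.

60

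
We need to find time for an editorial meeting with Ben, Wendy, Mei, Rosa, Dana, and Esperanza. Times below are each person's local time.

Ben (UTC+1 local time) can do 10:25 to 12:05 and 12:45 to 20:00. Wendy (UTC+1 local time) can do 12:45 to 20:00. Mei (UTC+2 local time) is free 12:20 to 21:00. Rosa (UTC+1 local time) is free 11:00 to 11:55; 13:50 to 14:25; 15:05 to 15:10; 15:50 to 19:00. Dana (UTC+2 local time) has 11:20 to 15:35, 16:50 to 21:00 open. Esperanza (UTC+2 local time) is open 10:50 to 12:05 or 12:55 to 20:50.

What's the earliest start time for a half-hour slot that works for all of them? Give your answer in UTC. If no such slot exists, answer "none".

12:50

Ben in UTC: 09:25-11:05, 11:45-19:00 (subtract 1h to convert from UTC+1).
Wendy in UTC: 11:45-19:00 (subtract 1h to convert from UTC+1).
Mei in UTC: 10:20-19:00 (subtract 2h to convert from UTC+2).
Rosa in UTC: 10:00-10:55, 12:50-13:25, 14:05-14:10, 14:50-18:00 (subtract 1h to convert from UTC+1).
Dana in UTC: 09:20-13:35, 14:50-19:00 (subtract 2h to convert from UTC+2).
Esperanza in UTC: 08:50-10:05, 10:55-18:50 (subtract 2h to convert from UTC+2).
Ben ∩ Wendy: 11:45-19:00.
Ben ∩ Wendy ∩ Mei: 11:45-19:00.
Ben ∩ Wendy ∩ Mei ∩ Rosa: 12:50-13:25, 14:05-14:10, 14:50-18:00.
Ben ∩ Wendy ∩ Mei ∩ Rosa ∩ Dana: 12:50-13:25, 14:50-18:00.
Ben ∩ Wendy ∩ Mei ∩ Rosa ∩ Dana ∩ Esperanza: 12:50-13:25, 14:50-18:00.
The first common window of at least 30 minutes is 12:50-13:25, so the earliest start is 12:50.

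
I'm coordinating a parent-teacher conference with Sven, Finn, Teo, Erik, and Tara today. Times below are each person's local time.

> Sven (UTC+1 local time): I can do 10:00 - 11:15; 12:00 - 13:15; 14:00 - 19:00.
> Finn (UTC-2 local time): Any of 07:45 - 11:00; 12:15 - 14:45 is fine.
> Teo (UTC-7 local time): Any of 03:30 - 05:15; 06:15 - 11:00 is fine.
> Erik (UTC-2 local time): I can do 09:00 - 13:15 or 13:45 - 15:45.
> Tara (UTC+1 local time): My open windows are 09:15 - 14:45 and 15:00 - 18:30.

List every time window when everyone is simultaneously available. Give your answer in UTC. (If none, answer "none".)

Sven in UTC: 09:00-10:15, 11:00-12:15, 13:00-18:00 (subtract 1h to convert from UTC+1).
Finn in UTC: 09:45-13:00, 14:15-16:45 (add 2h to convert from UTC-2).
Teo in UTC: 10:30-12:15, 13:15-18:00 (add 7h to convert from UTC-7).
Erik in UTC: 11:00-15:15, 15:45-17:45 (add 2h to convert from UTC-2).
Tara in UTC: 08:15-13:45, 14:00-17:30 (subtract 1h to convert from UTC+1).
Sven ∩ Finn: 09:45-10:15, 11:00-12:15, 14:15-16:45.
Sven ∩ Finn ∩ Teo: 11:00-12:15, 14:15-16:45.
Sven ∩ Finn ∩ Teo ∩ Erik: 11:00-12:15, 14:15-15:15, 15:45-16:45.
Sven ∩ Finn ∩ Teo ∩ Erik ∩ Tara: 11:00-12:15, 14:15-15:15, 15:45-16:45.
So the common availability across everyone is 11:00-12:15, 14:15-15:15, 15:45-16:45.

11:00-12:15, 14:15-15:15, 15:45-16:45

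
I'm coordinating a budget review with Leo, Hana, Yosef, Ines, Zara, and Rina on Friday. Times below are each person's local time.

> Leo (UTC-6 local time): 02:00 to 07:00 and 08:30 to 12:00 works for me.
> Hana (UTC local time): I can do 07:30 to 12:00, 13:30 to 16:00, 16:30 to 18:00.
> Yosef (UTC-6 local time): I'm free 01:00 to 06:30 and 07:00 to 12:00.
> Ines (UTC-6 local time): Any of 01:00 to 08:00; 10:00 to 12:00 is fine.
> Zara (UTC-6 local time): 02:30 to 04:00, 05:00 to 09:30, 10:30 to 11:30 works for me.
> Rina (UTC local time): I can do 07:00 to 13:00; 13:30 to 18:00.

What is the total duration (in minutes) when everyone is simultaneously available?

Leo in UTC: 08:00-13:00, 14:30-18:00 (add 6h to convert from UTC-6).
Hana in UTC: 07:30-12:00, 13:30-16:00, 16:30-18:00.
Yosef in UTC: 07:00-12:30, 13:00-18:00 (add 6h to convert from UTC-6).
Ines in UTC: 07:00-14:00, 16:00-18:00 (add 6h to convert from UTC-6).
Zara in UTC: 08:30-10:00, 11:00-15:30, 16:30-17:30 (add 6h to convert from UTC-6).
Rina in UTC: 07:00-13:00, 13:30-18:00.
Leo ∩ Hana: 08:00-12:00, 14:30-16:00, 16:30-18:00.
Leo ∩ Hana ∩ Yosef: 08:00-12:00, 14:30-16:00, 16:30-18:00.
Leo ∩ Hana ∩ Yosef ∩ Ines: 08:00-12:00, 16:30-18:00.
Leo ∩ Hana ∩ Yosef ∩ Ines ∩ Zara: 08:30-10:00, 11:00-12:00, 16:30-17:30.
Leo ∩ Hana ∩ Yosef ∩ Ines ∩ Zara ∩ Rina: 08:30-10:00, 11:00-12:00, 16:30-17:30.
Summing the common windows: 90 + 60 + 60 = 210 minutes.

210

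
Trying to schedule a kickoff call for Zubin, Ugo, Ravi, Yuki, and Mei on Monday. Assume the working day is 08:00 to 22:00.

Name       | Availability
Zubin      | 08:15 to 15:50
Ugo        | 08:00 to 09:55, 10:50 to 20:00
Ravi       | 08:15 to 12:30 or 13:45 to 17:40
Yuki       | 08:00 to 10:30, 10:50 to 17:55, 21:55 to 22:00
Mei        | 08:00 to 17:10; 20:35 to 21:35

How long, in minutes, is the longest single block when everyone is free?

125

Zubin ∩ Ugo: 08:15-09:55, 10:50-15:50.
Zubin ∩ Ugo ∩ Ravi: 08:15-09:55, 10:50-12:30, 13:45-15:50.
Zubin ∩ Ugo ∩ Ravi ∩ Yuki: 08:15-09:55, 10:50-12:30, 13:45-15:50.
Zubin ∩ Ugo ∩ Ravi ∩ Yuki ∩ Mei: 08:15-09:55, 10:50-12:30, 13:45-15:50.
The longest is 13:45-15:50 at 125 minutes.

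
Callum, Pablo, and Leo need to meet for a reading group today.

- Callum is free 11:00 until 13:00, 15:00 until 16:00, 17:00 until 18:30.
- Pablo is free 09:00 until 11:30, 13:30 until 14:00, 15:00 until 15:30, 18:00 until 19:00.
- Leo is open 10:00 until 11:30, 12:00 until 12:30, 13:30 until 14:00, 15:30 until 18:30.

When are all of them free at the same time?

11:00-11:30, 18:00-18:30

Callum ∩ Pablo: 11:00-11:30, 15:00-15:30, 18:00-18:30.
Callum ∩ Pablo ∩ Leo: 11:00-11:30, 18:00-18:30.
So the common availability across everyone is 11:00-11:30, 18:00-18:30.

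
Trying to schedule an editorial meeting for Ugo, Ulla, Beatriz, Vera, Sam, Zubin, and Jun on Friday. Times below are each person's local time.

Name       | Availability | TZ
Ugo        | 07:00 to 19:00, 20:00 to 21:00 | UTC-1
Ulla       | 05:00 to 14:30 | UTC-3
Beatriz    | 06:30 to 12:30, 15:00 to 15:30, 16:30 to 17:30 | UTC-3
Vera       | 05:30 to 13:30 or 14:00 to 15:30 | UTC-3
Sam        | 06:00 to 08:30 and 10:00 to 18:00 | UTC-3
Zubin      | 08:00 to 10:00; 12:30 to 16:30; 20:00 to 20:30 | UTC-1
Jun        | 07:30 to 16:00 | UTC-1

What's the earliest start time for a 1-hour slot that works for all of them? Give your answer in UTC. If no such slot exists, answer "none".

09:30

Ugo in UTC: 08:00-20:00, 21:00-22:00 (add 1h to convert from UTC-1).
Ulla in UTC: 08:00-17:30 (add 3h to convert from UTC-3).
Beatriz in UTC: 09:30-15:30, 18:00-18:30, 19:30-20:30 (add 3h to convert from UTC-3).
Vera in UTC: 08:30-16:30, 17:00-18:30 (add 3h to convert from UTC-3).
Sam in UTC: 09:00-11:30, 13:00-21:00 (add 3h to convert from UTC-3).
Zubin in UTC: 09:00-11:00, 13:30-17:30, 21:00-21:30 (add 1h to convert from UTC-1).
Jun in UTC: 08:30-17:00 (add 1h to convert from UTC-1).
Ugo ∩ Ulla: 08:00-17:30.
Ugo ∩ Ulla ∩ Beatriz: 09:30-15:30.
Ugo ∩ Ulla ∩ Beatriz ∩ Vera: 09:30-15:30.
Ugo ∩ Ulla ∩ Beatriz ∩ Vera ∩ Sam: 09:30-11:30, 13:00-15:30.
Ugo ∩ Ulla ∩ Beatriz ∩ Vera ∩ Sam ∩ Zubin: 09:30-11:00, 13:30-15:30.
Ugo ∩ Ulla ∩ Beatriz ∩ Vera ∩ Sam ∩ Zubin ∩ Jun: 09:30-11:00, 13:30-15:30.
The first common window of at least 60 minutes is 09:30-11:00, so the earliest start is 09:30.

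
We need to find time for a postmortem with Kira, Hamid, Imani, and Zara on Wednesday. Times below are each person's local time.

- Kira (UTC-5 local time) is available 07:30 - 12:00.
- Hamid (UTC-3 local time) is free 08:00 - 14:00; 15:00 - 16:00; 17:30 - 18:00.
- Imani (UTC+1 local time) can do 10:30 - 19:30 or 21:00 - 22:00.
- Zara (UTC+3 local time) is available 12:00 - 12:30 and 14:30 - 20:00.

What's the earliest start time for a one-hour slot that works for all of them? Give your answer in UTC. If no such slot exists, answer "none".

12:30

Kira in UTC: 12:30-17:00 (add 5h to convert from UTC-5).
Hamid in UTC: 11:00-17:00, 18:00-19:00, 20:30-21:00 (add 3h to convert from UTC-3).
Imani in UTC: 09:30-18:30, 20:00-21:00 (subtract 1h to convert from UTC+1).
Zara in UTC: 09:00-09:30, 11:30-17:00 (subtract 3h to convert from UTC+3).
Kira ∩ Hamid: 12:30-17:00.
Kira ∩ Hamid ∩ Imani: 12:30-17:00.
Kira ∩ Hamid ∩ Imani ∩ Zara: 12:30-17:00.
Those are the intersection windows.
The first common window of at least 60 minutes is 12:30-17:00, so the earliest start is 12:30.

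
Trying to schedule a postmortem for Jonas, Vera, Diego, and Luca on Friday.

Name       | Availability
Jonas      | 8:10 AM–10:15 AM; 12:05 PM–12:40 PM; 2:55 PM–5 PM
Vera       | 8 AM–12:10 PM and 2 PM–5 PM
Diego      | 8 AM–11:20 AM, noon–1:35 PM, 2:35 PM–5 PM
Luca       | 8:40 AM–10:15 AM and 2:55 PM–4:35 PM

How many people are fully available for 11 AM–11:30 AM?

Vera can make the full 11:00-11:30 slot — that's 1.

1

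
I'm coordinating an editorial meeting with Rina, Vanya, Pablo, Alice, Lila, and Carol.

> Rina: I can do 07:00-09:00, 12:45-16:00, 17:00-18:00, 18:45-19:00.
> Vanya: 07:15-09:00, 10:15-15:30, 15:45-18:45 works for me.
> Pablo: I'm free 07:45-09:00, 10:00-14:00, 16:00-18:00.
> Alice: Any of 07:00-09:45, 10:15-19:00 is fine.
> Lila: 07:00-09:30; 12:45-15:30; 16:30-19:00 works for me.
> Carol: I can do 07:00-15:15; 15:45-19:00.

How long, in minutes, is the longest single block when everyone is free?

75

Rina ∩ Vanya: 07:15-09:00, 12:45-15:30, 15:45-16:00, 17:00-18:00.
Rina ∩ Vanya ∩ Pablo: 07:45-09:00, 12:45-14:00, 17:00-18:00.
Rina ∩ Vanya ∩ Pablo ∩ Alice: 07:45-09:00, 12:45-14:00, 17:00-18:00.
Rina ∩ Vanya ∩ Pablo ∩ Alice ∩ Lila: 07:45-09:00, 12:45-14:00, 17:00-18:00.
Rina ∩ Vanya ∩ Pablo ∩ Alice ∩ Lila ∩ Carol: 07:45-09:00, 12:45-14:00, 17:00-18:00.
The longest is 07:45-09:00 at 75 minutes.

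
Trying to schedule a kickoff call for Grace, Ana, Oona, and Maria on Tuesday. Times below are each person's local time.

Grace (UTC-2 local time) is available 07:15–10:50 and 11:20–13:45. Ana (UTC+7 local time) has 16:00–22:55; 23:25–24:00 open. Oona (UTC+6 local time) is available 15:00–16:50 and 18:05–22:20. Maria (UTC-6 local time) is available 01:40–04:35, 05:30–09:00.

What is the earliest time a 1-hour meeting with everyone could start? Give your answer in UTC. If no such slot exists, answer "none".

09:15

Grace in UTC: 09:15-12:50, 13:20-15:45 (add 2h to convert from UTC-2).
Ana in UTC: 09:00-15:55, 16:25-17:00 (subtract 7h to convert from UTC+7).
Oona in UTC: 09:00-10:50, 12:05-16:20 (subtract 6h to convert from UTC+6).
Maria in UTC: 07:40-10:35, 11:30-15:00 (add 6h to convert from UTC-6).
Grace ∩ Ana: 09:15-12:50, 13:20-15:45.
Grace ∩ Ana ∩ Oona: 09:15-10:50, 12:05-12:50, 13:20-15:45.
Grace ∩ Ana ∩ Oona ∩ Maria: 09:15-10:35, 12:05-12:50, 13:20-15:00.
Those are the intersection windows.
The first common window of at least 60 minutes is 09:15-10:35, so the earliest start is 09:15.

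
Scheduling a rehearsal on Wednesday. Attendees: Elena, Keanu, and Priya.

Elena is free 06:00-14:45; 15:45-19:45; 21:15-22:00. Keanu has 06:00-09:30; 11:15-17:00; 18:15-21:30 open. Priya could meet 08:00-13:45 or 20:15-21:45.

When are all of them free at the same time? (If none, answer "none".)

08:00-09:30, 11:15-13:45, 21:15-21:30

Elena ∩ Keanu: 06:00-09:30, 11:15-14:45, 15:45-17:00, 18:15-19:45, 21:15-21:30.
Elena ∩ Keanu ∩ Priya: 08:00-09:30, 11:15-13:45, 21:15-21:30.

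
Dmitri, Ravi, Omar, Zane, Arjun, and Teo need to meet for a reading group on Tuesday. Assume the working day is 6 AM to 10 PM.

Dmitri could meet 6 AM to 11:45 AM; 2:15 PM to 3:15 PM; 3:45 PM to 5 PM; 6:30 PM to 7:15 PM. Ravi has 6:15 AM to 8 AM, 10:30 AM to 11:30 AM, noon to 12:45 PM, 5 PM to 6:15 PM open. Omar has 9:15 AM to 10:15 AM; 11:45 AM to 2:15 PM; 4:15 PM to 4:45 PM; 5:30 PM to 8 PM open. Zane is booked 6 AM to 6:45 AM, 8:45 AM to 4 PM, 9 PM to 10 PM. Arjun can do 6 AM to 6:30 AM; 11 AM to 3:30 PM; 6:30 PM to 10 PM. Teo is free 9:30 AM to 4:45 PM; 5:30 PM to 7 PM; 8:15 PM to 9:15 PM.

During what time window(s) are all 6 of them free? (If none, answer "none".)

Dmitri free: 06:00-11:45, 14:15-15:15, 15:45-17:00, 18:30-19:15.
Ravi free: 06:15-08:00, 10:30-11:30, 12:00-12:45, 17:00-18:15.
Omar free: 09:15-10:15, 11:45-14:15, 16:15-16:45, 17:30-20:00.
Zane free: 06:45-08:45, 16:00-21:00 (invert busy blocks within the working day).
Arjun free: 06:00-06:30, 11:00-15:30, 18:30-22:00.
Teo free: 09:30-16:45, 17:30-19:00, 20:15-21:15.
Dmitri ∩ Ravi: 06:15-08:00, 10:30-11:30.
Dmitri ∩ Ravi ∩ Omar: ∅.
Dmitri ∩ Ravi ∩ Omar ∩ Zane: ∅.
Dmitri ∩ Ravi ∩ Omar ∩ Zane ∩ Arjun: ∅.
Dmitri ∩ Ravi ∩ Omar ∩ Zane ∩ Arjun ∩ Teo: ∅.
There is no time when everyone is free.

none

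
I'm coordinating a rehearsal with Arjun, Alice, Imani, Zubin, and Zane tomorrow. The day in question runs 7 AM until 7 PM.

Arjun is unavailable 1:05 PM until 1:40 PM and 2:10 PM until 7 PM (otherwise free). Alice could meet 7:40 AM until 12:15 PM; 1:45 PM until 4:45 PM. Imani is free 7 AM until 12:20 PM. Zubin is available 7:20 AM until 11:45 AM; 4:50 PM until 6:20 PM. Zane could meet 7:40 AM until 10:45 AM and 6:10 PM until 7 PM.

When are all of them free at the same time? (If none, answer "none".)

Arjun free: 07:00-13:05, 13:40-14:10 (invert busy blocks within the working day).
Alice free: 07:40-12:15, 13:45-16:45.
Imani free: 07:00-12:20.
Zubin free: 07:20-11:45, 16:50-18:20.
Zane free: 07:40-10:45, 18:10-19:00.
Arjun ∩ Alice: 07:40-12:15, 13:45-14:10.
Arjun ∩ Alice ∩ Imani: 07:40-12:15.
Arjun ∩ Alice ∩ Imani ∩ Zubin: 07:40-11:45.
Arjun ∩ Alice ∩ Imani ∩ Zubin ∩ Zane: 07:40-10:45.

07:40-10:45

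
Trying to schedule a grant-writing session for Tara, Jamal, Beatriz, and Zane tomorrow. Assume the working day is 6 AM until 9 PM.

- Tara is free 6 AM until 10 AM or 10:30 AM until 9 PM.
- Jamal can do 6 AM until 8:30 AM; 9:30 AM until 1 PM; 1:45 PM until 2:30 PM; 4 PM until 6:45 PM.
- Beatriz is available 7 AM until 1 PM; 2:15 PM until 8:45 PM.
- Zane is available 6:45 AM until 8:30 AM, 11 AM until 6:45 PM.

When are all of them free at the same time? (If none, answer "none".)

07:00-08:30, 11:00-13:00, 14:15-14:30, 16:00-18:45

Tara ∩ Jamal: 06:00-08:30, 09:30-10:00, 10:30-13:00, 13:45-14:30, 16:00-18:45.
Tara ∩ Jamal ∩ Beatriz: 07:00-08:30, 09:30-10:00, 10:30-13:00, 14:15-14:30, 16:00-18:45.
Tara ∩ Jamal ∩ Beatriz ∩ Zane: 07:00-08:30, 11:00-13:00, 14:15-14:30, 16:00-18:45.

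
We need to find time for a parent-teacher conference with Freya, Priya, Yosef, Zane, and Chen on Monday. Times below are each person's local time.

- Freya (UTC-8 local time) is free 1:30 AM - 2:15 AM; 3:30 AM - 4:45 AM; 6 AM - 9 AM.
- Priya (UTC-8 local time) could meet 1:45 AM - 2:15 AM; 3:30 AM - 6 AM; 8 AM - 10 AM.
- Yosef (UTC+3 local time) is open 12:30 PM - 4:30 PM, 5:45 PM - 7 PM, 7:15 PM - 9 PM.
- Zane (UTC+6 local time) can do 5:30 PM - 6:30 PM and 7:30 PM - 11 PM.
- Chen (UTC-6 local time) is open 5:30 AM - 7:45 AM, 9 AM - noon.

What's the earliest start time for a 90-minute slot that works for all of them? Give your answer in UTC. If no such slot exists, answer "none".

none

Freya in UTC: 09:30-10:15, 11:30-12:45, 14:00-17:00 (add 8h to convert from UTC-8).
Priya in UTC: 09:45-10:15, 11:30-14:00, 16:00-18:00 (add 8h to convert from UTC-8).
Yosef in UTC: 09:30-13:30, 14:45-16:00, 16:15-18:00 (subtract 3h to convert from UTC+3).
Zane in UTC: 11:30-12:30, 13:30-17:00 (subtract 6h to convert from UTC+6).
Chen in UTC: 11:30-13:45, 15:00-18:00 (add 6h to convert from UTC-6).
Freya ∩ Priya: 09:45-10:15, 11:30-12:45, 16:00-17:00.
Freya ∩ Priya ∩ Yosef: 09:45-10:15, 11:30-12:45, 16:15-17:00.
Freya ∩ Priya ∩ Yosef ∩ Zane: 11:30-12:30, 16:15-17:00.
Freya ∩ Priya ∩ Yosef ∩ Zane ∩ Chen: 11:30-12:30, 16:15-17:00.
No common window is at least 90 minutes long.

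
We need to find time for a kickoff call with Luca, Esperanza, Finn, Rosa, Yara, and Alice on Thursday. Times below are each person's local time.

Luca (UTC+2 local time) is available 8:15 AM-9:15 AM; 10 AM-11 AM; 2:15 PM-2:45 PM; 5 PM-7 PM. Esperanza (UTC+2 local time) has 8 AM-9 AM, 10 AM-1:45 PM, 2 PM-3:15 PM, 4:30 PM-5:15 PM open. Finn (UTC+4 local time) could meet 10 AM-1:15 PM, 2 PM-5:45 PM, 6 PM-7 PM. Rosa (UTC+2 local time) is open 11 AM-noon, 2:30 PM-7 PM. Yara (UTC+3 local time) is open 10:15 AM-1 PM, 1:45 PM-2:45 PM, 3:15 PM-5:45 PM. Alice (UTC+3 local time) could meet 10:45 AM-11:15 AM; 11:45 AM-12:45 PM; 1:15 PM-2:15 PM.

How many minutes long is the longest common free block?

0

Luca in UTC: 06:15-07:15, 08:00-09:00, 12:15-12:45, 15:00-17:00 (subtract 2h to convert from UTC+2).
Esperanza in UTC: 06:00-07:00, 08:00-11:45, 12:00-13:15, 14:30-15:15 (subtract 2h to convert from UTC+2).
Finn in UTC: 06:00-09:15, 10:00-13:45, 14:00-15:00 (subtract 4h to convert from UTC+4).
Rosa in UTC: 09:00-10:00, 12:30-17:00 (subtract 2h to convert from UTC+2).
Yara in UTC: 07:15-10:00, 10:45-11:45, 12:15-14:45 (subtract 3h to convert from UTC+3).
Alice in UTC: 07:45-08:15, 08:45-09:45, 10:15-11:15 (subtract 3h to convert from UTC+3).
Luca ∩ Esperanza: 06:15-07:00, 08:00-09:00, 12:15-12:45, 15:00-15:15.
Luca ∩ Esperanza ∩ Finn: 06:15-07:00, 08:00-09:00, 12:15-12:45.
Luca ∩ Esperanza ∩ Finn ∩ Rosa: 12:30-12:45.
Luca ∩ Esperanza ∩ Finn ∩ Rosa ∩ Yara: 12:30-12:45.
Luca ∩ Esperanza ∩ Finn ∩ Rosa ∩ Yara ∩ Alice: ∅.
There is no time when everyone is free.
No common window exists, so the longest block is 0 minutes.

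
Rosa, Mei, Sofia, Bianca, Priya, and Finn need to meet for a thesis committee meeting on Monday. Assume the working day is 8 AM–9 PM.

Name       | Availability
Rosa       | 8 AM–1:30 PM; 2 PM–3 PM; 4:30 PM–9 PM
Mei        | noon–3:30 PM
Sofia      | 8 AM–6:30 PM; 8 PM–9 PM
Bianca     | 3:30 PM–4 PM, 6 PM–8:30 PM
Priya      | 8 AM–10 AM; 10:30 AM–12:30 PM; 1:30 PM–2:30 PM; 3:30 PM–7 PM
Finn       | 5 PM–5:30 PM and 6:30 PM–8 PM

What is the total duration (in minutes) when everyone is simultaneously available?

0

Rosa ∩ Mei: 12:00-13:30, 14:00-15:00.
Rosa ∩ Mei ∩ Sofia: 12:00-13:30, 14:00-15:00.
Rosa ∩ Mei ∩ Sofia ∩ Bianca: ∅.
Rosa ∩ Mei ∩ Sofia ∩ Bianca ∩ Priya: ∅.
Rosa ∩ Mei ∩ Sofia ∩ Bianca ∩ Priya ∩ Finn: ∅.
There is no time when everyone is free.
There is no common window, so the total is 0 minutes.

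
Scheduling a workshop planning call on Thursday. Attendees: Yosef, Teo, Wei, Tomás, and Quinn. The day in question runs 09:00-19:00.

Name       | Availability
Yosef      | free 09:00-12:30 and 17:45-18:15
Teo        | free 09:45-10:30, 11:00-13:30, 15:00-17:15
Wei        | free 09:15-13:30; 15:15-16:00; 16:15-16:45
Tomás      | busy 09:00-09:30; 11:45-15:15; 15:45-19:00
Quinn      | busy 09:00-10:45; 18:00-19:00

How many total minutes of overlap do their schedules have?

45

Yosef free: 09:00-12:30, 17:45-18:15.
Teo free: 09:45-10:30, 11:00-13:30, 15:00-17:15.
Wei free: 09:15-13:30, 15:15-16:00, 16:15-16:45.
Tomás free: 09:30-11:45, 15:15-15:45 (invert busy blocks within the working day).
Quinn free: 10:45-18:00 (invert busy blocks within the working day).
Yosef ∩ Teo: 09:45-10:30, 11:00-12:30.
Yosef ∩ Teo ∩ Wei: 09:45-10:30, 11:00-12:30.
Yosef ∩ Teo ∩ Wei ∩ Tomás: 09:45-10:30, 11:00-11:45.
Yosef ∩ Teo ∩ Wei ∩ Tomás ∩ Quinn: 11:00-11:45.
So the common availability across everyone is 11:00-11:45.
That's a single block of 45 minutes.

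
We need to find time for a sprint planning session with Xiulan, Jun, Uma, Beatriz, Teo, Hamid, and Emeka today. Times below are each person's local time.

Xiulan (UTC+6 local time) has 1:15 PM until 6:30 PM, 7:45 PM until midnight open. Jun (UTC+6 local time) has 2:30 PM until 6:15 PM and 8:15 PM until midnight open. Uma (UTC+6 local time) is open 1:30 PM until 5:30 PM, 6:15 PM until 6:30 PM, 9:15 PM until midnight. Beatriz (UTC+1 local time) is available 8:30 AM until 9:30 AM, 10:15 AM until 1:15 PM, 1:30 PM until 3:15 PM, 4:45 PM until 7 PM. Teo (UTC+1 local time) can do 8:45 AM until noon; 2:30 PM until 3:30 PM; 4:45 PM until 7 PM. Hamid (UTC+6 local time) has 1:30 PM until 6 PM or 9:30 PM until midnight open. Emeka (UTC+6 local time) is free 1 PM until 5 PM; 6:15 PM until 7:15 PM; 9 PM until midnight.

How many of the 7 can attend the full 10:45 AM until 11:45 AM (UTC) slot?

4

Xiulan in UTC: 07:15-12:30, 13:45-18:00 (subtract 6h to convert from UTC+6).
Jun in UTC: 08:30-12:15, 14:15-18:00 (subtract 6h to convert from UTC+6).
Uma in UTC: 07:30-11:30, 12:15-12:30, 15:15-18:00 (subtract 6h to convert from UTC+6).
Beatriz in UTC: 07:30-08:30, 09:15-12:15, 12:30-14:15, 15:45-18:00 (subtract 1h to convert from UTC+1).
Teo in UTC: 07:45-11:00, 13:30-14:30, 15:45-18:00 (subtract 1h to convert from UTC+1).
Hamid in UTC: 07:30-12:00, 15:30-18:00 (subtract 6h to convert from UTC+6).
Emeka in UTC: 07:00-11:00, 12:15-13:15, 15:00-18:00 (subtract 6h to convert from UTC+6).
Xiulan, Jun, Beatriz, and Hamid can make the full 10:45-11:45 slot — that's 4.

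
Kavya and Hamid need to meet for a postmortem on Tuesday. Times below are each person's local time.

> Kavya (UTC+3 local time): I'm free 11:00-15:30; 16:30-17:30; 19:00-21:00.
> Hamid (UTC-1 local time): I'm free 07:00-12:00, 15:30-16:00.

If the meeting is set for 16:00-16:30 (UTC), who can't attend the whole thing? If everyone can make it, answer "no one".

Hamid

Kavya in UTC: 08:00-12:30, 13:30-14:30, 16:00-18:00 (subtract 3h to convert from UTC+3).
Hamid in UTC: 08:00-13:00, 16:30-17:00 (add 1h to convert from UTC-1).
Kavya: free for 16:00-16:30. Hamid: not fully free for 16:00-16:30.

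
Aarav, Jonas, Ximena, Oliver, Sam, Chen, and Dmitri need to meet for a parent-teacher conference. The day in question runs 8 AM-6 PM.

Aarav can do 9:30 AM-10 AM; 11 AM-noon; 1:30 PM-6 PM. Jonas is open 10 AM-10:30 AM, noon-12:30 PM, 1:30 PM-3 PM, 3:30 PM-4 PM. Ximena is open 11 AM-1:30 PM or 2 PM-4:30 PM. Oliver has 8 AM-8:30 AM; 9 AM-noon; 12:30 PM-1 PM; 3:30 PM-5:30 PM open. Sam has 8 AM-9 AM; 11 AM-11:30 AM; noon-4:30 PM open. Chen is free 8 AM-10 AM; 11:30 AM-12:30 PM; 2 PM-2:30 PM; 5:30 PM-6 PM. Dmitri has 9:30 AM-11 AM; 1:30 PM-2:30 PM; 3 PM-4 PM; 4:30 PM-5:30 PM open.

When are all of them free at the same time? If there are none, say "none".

none

Aarav ∩ Jonas: 13:30-15:00, 15:30-16:00.
Aarav ∩ Jonas ∩ Ximena: 14:00-15:00, 15:30-16:00.
Aarav ∩ Jonas ∩ Ximena ∩ Oliver: 15:30-16:00.
Aarav ∩ Jonas ∩ Ximena ∩ Oliver ∩ Sam: 15:30-16:00.
Aarav ∩ Jonas ∩ Ximena ∩ Oliver ∩ Sam ∩ Chen: ∅.
Aarav ∩ Jonas ∩ Ximena ∩ Oliver ∩ Sam ∩ Chen ∩ Dmitri: ∅.
There is no time when everyone is free.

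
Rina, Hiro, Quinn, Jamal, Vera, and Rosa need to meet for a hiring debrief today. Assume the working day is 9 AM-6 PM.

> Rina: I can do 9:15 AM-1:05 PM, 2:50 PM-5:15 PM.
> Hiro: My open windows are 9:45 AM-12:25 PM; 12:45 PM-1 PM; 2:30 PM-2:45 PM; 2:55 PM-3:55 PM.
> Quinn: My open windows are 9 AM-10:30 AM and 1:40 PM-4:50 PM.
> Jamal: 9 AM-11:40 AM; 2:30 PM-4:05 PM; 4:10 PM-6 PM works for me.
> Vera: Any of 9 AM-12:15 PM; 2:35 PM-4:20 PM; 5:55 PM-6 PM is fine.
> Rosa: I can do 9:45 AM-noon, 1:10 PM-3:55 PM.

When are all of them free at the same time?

Rina ∩ Hiro: 09:45-12:25, 12:45-13:00, 14:55-15:55.
Rina ∩ Hiro ∩ Quinn: 09:45-10:30, 14:55-15:55.
Rina ∩ Hiro ∩ Quinn ∩ Jamal: 09:45-10:30, 14:55-15:55.
Rina ∩ Hiro ∩ Quinn ∩ Jamal ∩ Vera: 09:45-10:30, 14:55-15:55.
Rina ∩ Hiro ∩ Quinn ∩ Jamal ∩ Vera ∩ Rosa: 09:45-10:30, 14:55-15:55.

09:45-10:30, 14:55-15:55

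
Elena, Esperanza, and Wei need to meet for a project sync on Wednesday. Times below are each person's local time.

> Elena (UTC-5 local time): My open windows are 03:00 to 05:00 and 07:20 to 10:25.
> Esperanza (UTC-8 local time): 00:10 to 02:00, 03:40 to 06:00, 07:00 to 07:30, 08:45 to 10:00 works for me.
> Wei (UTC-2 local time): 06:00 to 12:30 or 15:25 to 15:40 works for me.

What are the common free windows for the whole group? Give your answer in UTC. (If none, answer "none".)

08:10-10:00, 12:20-14:00

Elena in UTC: 08:00-10:00, 12:20-15:25 (add 5h to convert from UTC-5).
Esperanza in UTC: 08:10-10:00, 11:40-14:00, 15:00-15:30, 16:45-18:00 (add 8h to convert from UTC-8).
Wei in UTC: 08:00-14:30, 17:25-17:40 (add 2h to convert from UTC-2).
Elena ∩ Esperanza: 08:10-10:00, 12:20-14:00, 15:00-15:25.
Elena ∩ Esperanza ∩ Wei: 08:10-10:00, 12:20-14:00.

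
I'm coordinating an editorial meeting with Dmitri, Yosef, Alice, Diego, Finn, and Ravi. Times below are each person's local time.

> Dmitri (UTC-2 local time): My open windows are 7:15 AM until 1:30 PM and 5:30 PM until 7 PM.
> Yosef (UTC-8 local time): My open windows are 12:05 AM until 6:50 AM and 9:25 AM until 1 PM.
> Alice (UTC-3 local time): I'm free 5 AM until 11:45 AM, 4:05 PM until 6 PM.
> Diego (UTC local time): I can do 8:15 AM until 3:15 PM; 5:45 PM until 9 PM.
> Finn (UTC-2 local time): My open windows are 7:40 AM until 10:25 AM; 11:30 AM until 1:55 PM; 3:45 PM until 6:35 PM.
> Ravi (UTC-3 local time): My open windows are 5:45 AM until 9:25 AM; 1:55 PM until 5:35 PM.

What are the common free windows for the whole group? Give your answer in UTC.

09:40-12:25, 19:30-20:35

Dmitri in UTC: 09:15-15:30, 19:30-21:00 (add 2h to convert from UTC-2).
Yosef in UTC: 08:05-14:50, 17:25-21:00 (add 8h to convert from UTC-8).
Alice in UTC: 08:00-14:45, 19:05-21:00 (add 3h to convert from UTC-3).
Diego in UTC: 08:15-15:15, 17:45-21:00.
Finn in UTC: 09:40-12:25, 13:30-15:55, 17:45-20:35 (add 2h to convert from UTC-2).
Ravi in UTC: 08:45-12:25, 16:55-20:35 (add 3h to convert from UTC-3).
Dmitri ∩ Yosef: 09:15-14:50, 19:30-21:00.
Dmitri ∩ Yosef ∩ Alice: 09:15-14:45, 19:30-21:00.
Dmitri ∩ Yosef ∩ Alice ∩ Diego: 09:15-14:45, 19:30-21:00.
Dmitri ∩ Yosef ∩ Alice ∩ Diego ∩ Finn: 09:40-12:25, 13:30-14:45, 19:30-20:35.
Dmitri ∩ Yosef ∩ Alice ∩ Diego ∩ Finn ∩ Ravi: 09:40-12:25, 19:30-20:35.
So the common availability across everyone is 09:40-12:25, 19:30-20:35.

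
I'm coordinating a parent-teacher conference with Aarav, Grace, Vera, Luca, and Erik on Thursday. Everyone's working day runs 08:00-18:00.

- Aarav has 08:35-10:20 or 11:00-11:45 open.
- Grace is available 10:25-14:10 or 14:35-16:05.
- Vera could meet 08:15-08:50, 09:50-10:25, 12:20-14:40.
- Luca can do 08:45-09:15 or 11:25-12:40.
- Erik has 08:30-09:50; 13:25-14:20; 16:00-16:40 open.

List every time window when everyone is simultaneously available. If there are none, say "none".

Aarav ∩ Grace: 11:00-11:45.
Aarav ∩ Grace ∩ Vera: ∅.
Aarav ∩ Grace ∩ Vera ∩ Luca: ∅.
Aarav ∩ Grace ∩ Vera ∩ Luca ∩ Erik: ∅.
There is no time when everyone is free.

none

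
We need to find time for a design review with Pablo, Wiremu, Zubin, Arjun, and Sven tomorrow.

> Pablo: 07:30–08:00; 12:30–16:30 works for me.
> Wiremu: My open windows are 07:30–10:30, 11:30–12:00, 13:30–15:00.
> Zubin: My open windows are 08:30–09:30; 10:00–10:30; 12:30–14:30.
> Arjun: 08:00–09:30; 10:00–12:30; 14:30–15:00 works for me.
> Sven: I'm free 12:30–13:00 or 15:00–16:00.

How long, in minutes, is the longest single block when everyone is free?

0

Pablo ∩ Wiremu: 07:30-08:00, 13:30-15:00.
Pablo ∩ Wiremu ∩ Zubin: 13:30-14:30.
Pablo ∩ Wiremu ∩ Zubin ∩ Arjun: ∅.
Pablo ∩ Wiremu ∩ Zubin ∩ Arjun ∩ Sven: ∅.
There is no time when everyone is free.
No common window exists, so the longest block is 0 minutes.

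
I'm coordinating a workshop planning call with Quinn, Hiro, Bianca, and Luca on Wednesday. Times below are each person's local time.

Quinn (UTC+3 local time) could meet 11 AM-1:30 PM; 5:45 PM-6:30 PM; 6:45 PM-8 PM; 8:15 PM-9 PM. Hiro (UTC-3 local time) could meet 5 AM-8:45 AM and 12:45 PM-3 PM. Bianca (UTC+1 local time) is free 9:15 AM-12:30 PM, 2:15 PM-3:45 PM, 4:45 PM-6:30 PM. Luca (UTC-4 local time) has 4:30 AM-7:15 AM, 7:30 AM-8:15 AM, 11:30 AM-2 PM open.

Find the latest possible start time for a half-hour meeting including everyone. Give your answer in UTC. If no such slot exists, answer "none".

16:30

Quinn in UTC: 08:00-10:30, 14:45-15:30, 15:45-17:00, 17:15-18:00 (subtract 3h to convert from UTC+3).
Hiro in UTC: 08:00-11:45, 15:45-18:00 (add 3h to convert from UTC-3).
Bianca in UTC: 08:15-11:30, 13:15-14:45, 15:45-17:30 (subtract 1h to convert from UTC+1).
Luca in UTC: 08:30-11:15, 11:30-12:15, 15:30-18:00 (add 4h to convert from UTC-4).
Quinn ∩ Hiro: 08:00-10:30, 15:45-17:00, 17:15-18:00.
Quinn ∩ Hiro ∩ Bianca: 08:15-10:30, 15:45-17:00, 17:15-17:30.
Quinn ∩ Hiro ∩ Bianca ∩ Luca: 08:30-10:30, 15:45-17:00, 17:15-17:30.
So the common availability across everyone is 08:30-10:30, 15:45-17:00, 17:15-17:30.
The last common window of at least 30 minutes is 15:45-17:00; a 30-minute meeting can start as late as 16:30 and still end by 17:00.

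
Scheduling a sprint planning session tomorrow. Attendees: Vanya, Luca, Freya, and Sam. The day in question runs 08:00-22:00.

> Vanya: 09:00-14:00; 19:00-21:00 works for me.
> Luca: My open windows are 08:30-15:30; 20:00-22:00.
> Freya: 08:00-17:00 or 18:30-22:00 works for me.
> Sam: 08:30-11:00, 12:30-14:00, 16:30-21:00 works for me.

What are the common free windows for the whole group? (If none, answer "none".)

09:00-11:00, 12:30-14:00, 20:00-21:00

Vanya ∩ Luca: 09:00-14:00, 20:00-21:00.
Vanya ∩ Luca ∩ Freya: 09:00-14:00, 20:00-21:00.
Vanya ∩ Luca ∩ Freya ∩ Sam: 09:00-11:00, 12:30-14:00, 20:00-21:00.
So the common availability across everyone is 09:00-11:00, 12:30-14:00, 20:00-21:00.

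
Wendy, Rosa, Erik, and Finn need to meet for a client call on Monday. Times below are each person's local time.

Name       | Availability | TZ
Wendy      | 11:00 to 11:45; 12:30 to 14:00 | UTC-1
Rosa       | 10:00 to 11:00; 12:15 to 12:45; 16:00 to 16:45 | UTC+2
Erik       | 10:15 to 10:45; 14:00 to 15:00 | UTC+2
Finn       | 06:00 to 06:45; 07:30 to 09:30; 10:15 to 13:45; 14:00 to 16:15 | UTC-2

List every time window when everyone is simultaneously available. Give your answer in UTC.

none

Wendy in UTC: 12:00-12:45, 13:30-15:00 (add 1h to convert from UTC-1).
Rosa in UTC: 08:00-09:00, 10:15-10:45, 14:00-14:45 (subtract 2h to convert from UTC+2).
Erik in UTC: 08:15-08:45, 12:00-13:00 (subtract 2h to convert from UTC+2).
Finn in UTC: 08:00-08:45, 09:30-11:30, 12:15-15:45, 16:00-18:15 (add 2h to convert from UTC-2).
Wendy ∩ Rosa: 14:00-14:45.
Wendy ∩ Rosa ∩ Erik: ∅.
Wendy ∩ Rosa ∩ Erik ∩ Finn: ∅.
There is no time when everyone is free.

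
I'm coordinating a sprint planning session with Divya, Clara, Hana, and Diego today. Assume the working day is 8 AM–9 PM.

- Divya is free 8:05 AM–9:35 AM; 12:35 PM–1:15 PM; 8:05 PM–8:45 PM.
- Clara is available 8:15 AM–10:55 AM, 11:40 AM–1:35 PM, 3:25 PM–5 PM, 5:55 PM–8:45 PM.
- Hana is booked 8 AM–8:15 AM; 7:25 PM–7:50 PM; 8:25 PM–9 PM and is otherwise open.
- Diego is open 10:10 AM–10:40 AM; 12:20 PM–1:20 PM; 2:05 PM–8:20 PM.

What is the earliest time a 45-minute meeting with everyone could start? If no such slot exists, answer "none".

Divya free: 08:05-09:35, 12:35-13:15, 20:05-20:45.
Clara free: 08:15-10:55, 11:40-13:35, 15:25-17:00, 17:55-20:45.
Hana free: 08:15-19:25, 19:50-20:25 (invert busy blocks within the working day).
Diego free: 10:10-10:40, 12:20-13:20, 14:05-20:20.
Divya ∩ Clara: 08:15-09:35, 12:35-13:15, 20:05-20:45.
Divya ∩ Clara ∩ Hana: 08:15-09:35, 12:35-13:15, 20:05-20:25.
Divya ∩ Clara ∩ Hana ∩ Diego: 12:35-13:15, 20:05-20:20.
No common window is at least 45 minutes long.

none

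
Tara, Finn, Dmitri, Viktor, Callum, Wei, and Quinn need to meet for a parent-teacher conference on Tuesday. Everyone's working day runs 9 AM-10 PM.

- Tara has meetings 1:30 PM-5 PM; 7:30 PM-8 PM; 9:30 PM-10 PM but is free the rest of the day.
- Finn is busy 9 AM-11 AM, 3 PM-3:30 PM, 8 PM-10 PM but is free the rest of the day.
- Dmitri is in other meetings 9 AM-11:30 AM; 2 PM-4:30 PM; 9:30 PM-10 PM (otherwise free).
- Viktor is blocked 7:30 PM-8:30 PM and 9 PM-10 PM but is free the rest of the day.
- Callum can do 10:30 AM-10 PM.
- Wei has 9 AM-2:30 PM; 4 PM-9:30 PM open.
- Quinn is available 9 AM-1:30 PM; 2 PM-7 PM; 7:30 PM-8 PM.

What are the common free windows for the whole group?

11:30-13:30, 17:00-19:00

Tara free: 09:00-13:30, 17:00-19:30, 20:00-21:30 (invert busy blocks within the working day).
Finn free: 11:00-15:00, 15:30-20:00 (invert busy blocks within the working day).
Dmitri free: 11:30-14:00, 16:30-21:30 (invert busy blocks within the working day).
Viktor free: 09:00-19:30, 20:30-21:00 (invert busy blocks within the working day).
Callum free: 10:30-22:00.
Wei free: 09:00-14:30, 16:00-21:30.
Quinn free: 09:00-13:30, 14:00-19:00, 19:30-20:00.
Tara ∩ Finn: 11:00-13:30, 17:00-19:30.
Tara ∩ Finn ∩ Dmitri: 11:30-13:30, 17:00-19:30.
Tara ∩ Finn ∩ Dmitri ∩ Viktor: 11:30-13:30, 17:00-19:30.
Tara ∩ Finn ∩ Dmitri ∩ Viktor ∩ Callum: 11:30-13:30, 17:00-19:30.
Tara ∩ Finn ∩ Dmitri ∩ Viktor ∩ Callum ∩ Wei: 11:30-13:30, 17:00-19:30.
Tara ∩ Finn ∩ Dmitri ∩ Viktor ∩ Callum ∩ Wei ∩ Quinn: 11:30-13:30, 17:00-19:00.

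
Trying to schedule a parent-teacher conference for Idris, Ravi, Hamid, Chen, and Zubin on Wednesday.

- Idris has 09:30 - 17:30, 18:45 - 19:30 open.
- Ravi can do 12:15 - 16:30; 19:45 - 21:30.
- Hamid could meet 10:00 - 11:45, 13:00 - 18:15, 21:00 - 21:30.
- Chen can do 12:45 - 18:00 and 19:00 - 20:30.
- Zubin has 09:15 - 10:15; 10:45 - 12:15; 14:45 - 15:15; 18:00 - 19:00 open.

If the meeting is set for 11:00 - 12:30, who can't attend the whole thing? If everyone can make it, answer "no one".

Idris: free for 11:00-12:30. Ravi: not fully free for 11:00-12:30. Hamid: not fully free for 11:00-12:30. Chen: not fully free for 11:00-12:30. Zubin: not fully free for 11:00-12:30.

Chen, Hamid, Ravi, Zubin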